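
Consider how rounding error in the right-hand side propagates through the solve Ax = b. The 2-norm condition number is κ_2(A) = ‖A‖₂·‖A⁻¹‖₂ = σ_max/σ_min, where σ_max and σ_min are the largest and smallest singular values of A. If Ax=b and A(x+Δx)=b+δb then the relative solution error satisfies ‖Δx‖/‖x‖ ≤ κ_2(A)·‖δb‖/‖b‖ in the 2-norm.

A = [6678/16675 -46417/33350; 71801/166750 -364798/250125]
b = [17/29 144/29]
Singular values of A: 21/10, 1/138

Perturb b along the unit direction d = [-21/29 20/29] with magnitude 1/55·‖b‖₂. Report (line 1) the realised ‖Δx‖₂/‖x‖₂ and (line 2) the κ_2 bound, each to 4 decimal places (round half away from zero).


from the listed singular values, σ₁ = 21/10, σ_n = 1/138
κ_2(A) = (21/10) / (1/138) = 289.8000
κ_2(A)·‖δb‖/‖b‖ = 5.2691
solve Ax = b  →  x = [397.9733 114.0914]
‖b‖ = 5.0000, ‖x‖ = 414.0044
with δb = [-0.0658 0.0627], A·Δx = δb → ‖Δx‖ = 12.5455
dividing the unrounded norms, ‖Δx‖/‖x‖ = 0.0303
realised/bound (from unrounded values) ≈ 0.0058

0.0303
5.2691


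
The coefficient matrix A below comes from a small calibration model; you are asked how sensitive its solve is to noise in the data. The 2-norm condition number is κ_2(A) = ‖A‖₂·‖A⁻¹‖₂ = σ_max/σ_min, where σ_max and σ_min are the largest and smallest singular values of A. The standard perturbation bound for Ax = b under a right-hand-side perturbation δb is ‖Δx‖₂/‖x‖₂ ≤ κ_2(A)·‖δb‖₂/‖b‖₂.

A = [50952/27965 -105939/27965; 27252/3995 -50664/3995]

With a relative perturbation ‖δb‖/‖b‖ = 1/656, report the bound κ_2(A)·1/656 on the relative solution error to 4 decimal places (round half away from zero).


0.1254

AᵀA = [1559480400/31281649 -2922075000/31281649; -2922075000/31281649 5479931025/31281649]; tr = 24357825/108241, det = 810000/108241
eigenvalues of AᵀA: λ = (tr ± √(tr²−4·det))/2 = 225, 3600/108241
σ_max=√225=15, σ_min=√(3600/108241)=(60/329) → κ = 82.2500
perturbation bound = 82.2500·1/656 = 0.1254


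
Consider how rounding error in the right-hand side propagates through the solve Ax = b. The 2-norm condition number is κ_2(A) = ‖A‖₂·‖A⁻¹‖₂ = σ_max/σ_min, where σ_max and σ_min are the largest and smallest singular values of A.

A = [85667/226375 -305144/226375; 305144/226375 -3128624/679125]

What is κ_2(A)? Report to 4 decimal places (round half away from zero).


AᵀA = [160722713/81993025 -1652965048/245979075; -1652965048/245979075 17002086208/737937225]; tr = 737943625/29517489, det = 160000/29517489
char-poly roots: 25 and 6400/29517489
κ = σ_max/σ_min = 5/(80/5433) = 339.5625

339.5625


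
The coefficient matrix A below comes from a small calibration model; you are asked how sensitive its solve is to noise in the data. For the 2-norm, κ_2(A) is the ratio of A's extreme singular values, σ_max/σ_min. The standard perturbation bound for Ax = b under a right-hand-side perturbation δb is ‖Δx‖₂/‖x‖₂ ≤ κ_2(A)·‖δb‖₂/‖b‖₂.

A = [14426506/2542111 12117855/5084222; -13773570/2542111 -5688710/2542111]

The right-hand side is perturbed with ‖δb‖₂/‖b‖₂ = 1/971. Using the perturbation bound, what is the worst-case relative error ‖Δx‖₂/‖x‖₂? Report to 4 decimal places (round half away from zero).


0.3472

form AᵀA = [473050304296/7684100281 197102258415/7684100281; 197102258415/7684100281 328523300425/30736401124] with trace 13140381761/181872196 and determinant 2088025/45468049
solving λ² − 13140381761/181872196·λ + 2088025/45468049 = 0 gives λ = 289/4, 28900/45468049
σ_max=√(289/4)=(17/2), σ_min=√(28900/45468049)=(170/6743) → κ = 337.1500
bound on ‖Δx‖/‖x‖: κ·ε = 337.1500·1/971 = 0.3472


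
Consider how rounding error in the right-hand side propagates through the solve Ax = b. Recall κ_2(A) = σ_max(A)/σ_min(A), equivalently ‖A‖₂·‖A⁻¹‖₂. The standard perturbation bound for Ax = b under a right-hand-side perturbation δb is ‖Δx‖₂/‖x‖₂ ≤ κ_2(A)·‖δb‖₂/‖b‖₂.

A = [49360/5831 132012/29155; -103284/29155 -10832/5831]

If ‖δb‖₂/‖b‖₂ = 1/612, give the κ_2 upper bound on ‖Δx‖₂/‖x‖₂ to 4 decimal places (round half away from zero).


0.5605

AᵀA = [71577824656/850014025 7634884608/170002805; 7634884608/170002805 20360473744/850014025]; tr = 12725024/117649, det = 7311616/73530625
λ_max, λ_min = (12725024/117649 ± √101200456558116864/8650804500625)/2 = 2704/25, 2704/2941225
so κ_2 = √((2704/25) / (2704/2941225)) = 343.0000
κ_2(A)·‖δb‖/‖b‖ = 0.5605


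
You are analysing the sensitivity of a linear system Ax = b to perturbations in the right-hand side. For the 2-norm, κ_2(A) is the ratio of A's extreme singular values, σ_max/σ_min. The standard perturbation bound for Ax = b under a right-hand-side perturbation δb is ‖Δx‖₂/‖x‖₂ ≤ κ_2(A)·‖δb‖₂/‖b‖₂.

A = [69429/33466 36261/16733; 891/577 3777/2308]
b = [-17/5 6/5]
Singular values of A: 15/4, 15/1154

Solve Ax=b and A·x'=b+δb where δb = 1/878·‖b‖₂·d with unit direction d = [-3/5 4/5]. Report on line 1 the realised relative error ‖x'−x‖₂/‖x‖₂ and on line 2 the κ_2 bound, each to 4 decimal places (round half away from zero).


largest singular value 15/4, smallest 15/1154
κ_2(A) = (15/4) / (15/1154) = 288.5000
worst-case relative error ≤ 288.5000 × 1/878 = 0.3286
solve Ax = b  →  x = [-167.4989 158.7862]
‖b‖ = 3.6056, ‖x‖ = 230.8006
with δb = [-0.0025 0.0033], A·Δx = δb → ‖Δx‖ = 0.3159
realised ‖Δx‖/‖x‖ = 0.0014
so the bound overstates the realised error by a factor of ≈ 240.0472 (computed from the unrounded values)

0.0014
0.3286


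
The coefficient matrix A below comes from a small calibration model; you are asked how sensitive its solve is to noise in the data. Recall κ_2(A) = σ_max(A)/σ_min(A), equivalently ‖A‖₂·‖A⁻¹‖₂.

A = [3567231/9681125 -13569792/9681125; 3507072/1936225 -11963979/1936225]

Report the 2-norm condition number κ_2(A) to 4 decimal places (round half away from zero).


form AᵀA = [190490176881/55755015625 -652807838592/55755015625; -652807838592/55755015625 2238286194369/55755015625] with trace 3886042194/89208025 and determinant 245025/3568321
λ_max, λ_min = (3886042194/89208025 ± √15099138113915771136/7958071724400625)/2 = 1089/25, 5625/3568321
κ_2(A) = √(λ_max/λ_min) = √((1089/25) / (5625/3568321)) = 166.2320

166.2320


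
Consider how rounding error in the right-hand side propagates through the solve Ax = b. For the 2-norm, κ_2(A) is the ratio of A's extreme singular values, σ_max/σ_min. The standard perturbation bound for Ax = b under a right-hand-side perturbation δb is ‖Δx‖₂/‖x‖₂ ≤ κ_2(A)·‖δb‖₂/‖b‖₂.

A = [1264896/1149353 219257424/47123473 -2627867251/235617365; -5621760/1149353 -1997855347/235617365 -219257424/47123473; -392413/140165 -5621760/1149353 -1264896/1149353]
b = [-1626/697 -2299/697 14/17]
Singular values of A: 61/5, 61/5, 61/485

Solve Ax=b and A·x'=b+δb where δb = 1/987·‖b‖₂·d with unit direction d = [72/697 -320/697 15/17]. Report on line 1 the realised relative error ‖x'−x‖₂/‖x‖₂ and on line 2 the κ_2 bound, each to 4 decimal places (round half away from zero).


0.0021
0.0983

σ_max = 61/5, σ_min = 61/485
κ_2(A) = (61/5) / (61/485) = 97.0000
perturbation bound = 97.0000·1/987 = 0.0983
solve Ax = b  →  x = [-13.9537 7.3878 1.9143]
‖b‖ = 4.1231, ‖x‖ = 15.9044
Δx = A⁻¹·δb where δb = 1/987·4.1231·d; ‖Δx‖ = 0.0332
dividing the unrounded norms, ‖Δx‖/‖x‖ = 0.0021
so the bound overstates the realised error by a factor of ≈ 47.0600 (computed from the unrounded values)


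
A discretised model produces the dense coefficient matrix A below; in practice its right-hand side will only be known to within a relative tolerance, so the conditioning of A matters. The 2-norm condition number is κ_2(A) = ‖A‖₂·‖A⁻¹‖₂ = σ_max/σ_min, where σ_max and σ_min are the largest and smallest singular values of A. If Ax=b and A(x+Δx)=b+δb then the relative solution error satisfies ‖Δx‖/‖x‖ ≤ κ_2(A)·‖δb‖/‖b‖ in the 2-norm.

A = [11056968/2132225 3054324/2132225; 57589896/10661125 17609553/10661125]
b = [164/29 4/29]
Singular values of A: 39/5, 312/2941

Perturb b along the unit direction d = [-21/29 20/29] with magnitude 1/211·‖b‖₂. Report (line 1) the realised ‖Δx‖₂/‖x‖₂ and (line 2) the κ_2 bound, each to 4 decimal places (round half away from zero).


0.0067
0.3485

from the listed singular values, σ₁ = 39/5, σ_n = 312/2941
condition number: (39/5) ÷ (312/2941) = 73.5250
worst-case relative error ≤ 73.5250 × 1/211 = 0.3485
solve Ax = b  →  x = [11.0497 -36.0533]
2-norm of b is 5.6569; of x, 37.7086
Δx = A⁻¹·δb where δb = 1/211·5.6569·d; ‖Δx‖ = 0.2527
relative error = 0.0067
realised/bound (from unrounded values) ≈ 0.0192


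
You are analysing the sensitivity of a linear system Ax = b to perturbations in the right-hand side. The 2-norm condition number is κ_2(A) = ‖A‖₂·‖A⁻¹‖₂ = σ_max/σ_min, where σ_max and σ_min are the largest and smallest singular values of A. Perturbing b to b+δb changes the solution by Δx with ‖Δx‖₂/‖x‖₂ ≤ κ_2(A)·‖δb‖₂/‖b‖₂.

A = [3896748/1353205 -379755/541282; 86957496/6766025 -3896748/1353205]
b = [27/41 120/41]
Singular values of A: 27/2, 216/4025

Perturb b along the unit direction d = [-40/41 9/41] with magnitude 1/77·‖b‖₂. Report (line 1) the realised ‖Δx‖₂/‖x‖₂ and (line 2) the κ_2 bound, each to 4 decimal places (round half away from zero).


3.2670
3.2670

σ_max = 27/2, σ_min = 216/4025
κ = σ_max/σ_min = (27/2)/(216/4025) = 251.5625
κ_2(A)·‖δb‖/‖b‖ = 3.2670
solve Ax = b  →  x = [0.2168 -0.0488]
‖b‖₂ = 3.0000 and ‖x‖₂ = 0.2222
re-solving with b+δb shifts x by Δx of norm 0.7260
realised ‖Δx‖/‖x‖ = 3.2670
so the bound is sharp here: realised error equals the bound


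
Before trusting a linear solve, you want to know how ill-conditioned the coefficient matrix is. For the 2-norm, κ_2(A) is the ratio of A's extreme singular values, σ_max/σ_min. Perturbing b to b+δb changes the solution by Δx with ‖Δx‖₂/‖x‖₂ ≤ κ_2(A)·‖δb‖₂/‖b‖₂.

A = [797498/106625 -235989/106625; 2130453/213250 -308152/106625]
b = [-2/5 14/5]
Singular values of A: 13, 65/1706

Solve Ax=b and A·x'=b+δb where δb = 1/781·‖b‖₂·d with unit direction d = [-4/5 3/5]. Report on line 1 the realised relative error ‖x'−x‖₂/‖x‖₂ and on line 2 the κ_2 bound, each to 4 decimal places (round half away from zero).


0.0018
0.4369

σ_max = 13, σ_min = 65/1706
condition number: 13 ÷ (65/1706) = 341.2000
bound on ‖Δx‖/‖x‖: κ·ε = 341.2000·1/781 = 0.4369
solve Ax = b  →  x = [14.8455 50.3495]
‖b‖ = 2.8284, ‖x‖ = 52.4925
re-solving with b+δb shifts x by Δx of norm 0.0951
relative error = 0.0018
so the bound overstates the realised error by a factor of ≈ 241.2659 (computed from the unrounded values)


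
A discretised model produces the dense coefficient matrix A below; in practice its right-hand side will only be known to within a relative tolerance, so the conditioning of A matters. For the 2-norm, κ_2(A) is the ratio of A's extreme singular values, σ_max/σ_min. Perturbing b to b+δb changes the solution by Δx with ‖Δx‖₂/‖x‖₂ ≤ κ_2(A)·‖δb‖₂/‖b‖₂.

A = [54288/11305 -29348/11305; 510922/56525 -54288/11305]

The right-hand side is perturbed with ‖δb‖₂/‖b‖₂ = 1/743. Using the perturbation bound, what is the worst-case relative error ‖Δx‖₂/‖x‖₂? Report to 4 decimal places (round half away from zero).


0.4475

M = AᵀA = [19689468452/187945625 -2100185568/37589125; -2100185568/37589125 224028944/7517825]. tr(M)=1487658356/11055625, det(M)=45265984/276390625
eigenvalues of AᵀA: λ = (tr ± √(tr²−4·det))/2 = 3364/25, 13456/11055625
so κ_2 = √((3364/25) / (13456/11055625)) = 332.5000
perturbation bound = 332.5000·1/743 = 0.4475


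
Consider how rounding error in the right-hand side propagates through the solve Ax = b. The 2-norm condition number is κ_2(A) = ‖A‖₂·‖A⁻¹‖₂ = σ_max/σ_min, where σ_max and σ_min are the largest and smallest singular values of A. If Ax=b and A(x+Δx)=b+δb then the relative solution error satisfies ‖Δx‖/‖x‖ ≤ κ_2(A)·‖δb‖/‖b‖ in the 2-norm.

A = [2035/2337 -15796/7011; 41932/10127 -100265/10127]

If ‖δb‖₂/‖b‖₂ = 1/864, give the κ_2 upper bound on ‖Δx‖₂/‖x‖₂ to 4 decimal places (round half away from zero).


AᵀA = [9830161/549081 -70760800/1647243; -70760800/1647243 509498209/4941729]; tr = 3538282/29241, det = 14641/29241
eigenvalues of AᵀA: λ = (tr ± √(tr²−4·det))/2 = 121, 121/29241
κ = σ_max/σ_min = 11/(11/171) = 171.0000
bound on ‖Δx‖/‖x‖: κ·ε = 171.0000·1/864 = 0.1979

0.1979


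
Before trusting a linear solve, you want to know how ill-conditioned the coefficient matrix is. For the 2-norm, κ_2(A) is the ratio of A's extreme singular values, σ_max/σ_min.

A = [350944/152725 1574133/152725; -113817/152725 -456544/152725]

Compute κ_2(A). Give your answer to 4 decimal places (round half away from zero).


AᵀA = [217785601/37319881 967032000/37319881; 967032000/37319881 4298123401/37319881]; tr = 2686442/22201, det = 14641/22201
eigenvalues of AᵀA: λ = (tr ± √(tr²−4·det))/2 = 121, 121/22201
κ = σ_max/σ_min = 11/(11/149) = 149.0000

149.0000


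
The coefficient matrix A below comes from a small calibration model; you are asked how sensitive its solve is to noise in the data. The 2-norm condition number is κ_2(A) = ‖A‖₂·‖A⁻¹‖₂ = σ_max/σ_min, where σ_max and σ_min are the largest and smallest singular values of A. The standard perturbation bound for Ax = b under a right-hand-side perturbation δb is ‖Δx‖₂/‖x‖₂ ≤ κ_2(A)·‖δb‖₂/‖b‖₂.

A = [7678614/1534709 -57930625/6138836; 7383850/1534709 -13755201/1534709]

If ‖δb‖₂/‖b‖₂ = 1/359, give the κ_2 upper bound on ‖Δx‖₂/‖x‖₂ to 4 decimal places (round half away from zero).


1.0839

form AᵀA = [134937400456/2800632241 -506000161575/5601264482; -506000161575/5601264482 7590066808201/44810115856] with trace 33733789673/155052304 and determinant 12117361/38763076
solving λ² − 33733789673/155052304·λ + 12117361/38763076 = 0 gives λ = 3481/16, 13924/9690769
σ_max=√(3481/16)=(59/4), σ_min=√(13924/9690769)=(118/3113) → κ = 389.1250
bound on ‖Δx‖/‖x‖: κ·ε = 389.1250·1/359 = 1.0839


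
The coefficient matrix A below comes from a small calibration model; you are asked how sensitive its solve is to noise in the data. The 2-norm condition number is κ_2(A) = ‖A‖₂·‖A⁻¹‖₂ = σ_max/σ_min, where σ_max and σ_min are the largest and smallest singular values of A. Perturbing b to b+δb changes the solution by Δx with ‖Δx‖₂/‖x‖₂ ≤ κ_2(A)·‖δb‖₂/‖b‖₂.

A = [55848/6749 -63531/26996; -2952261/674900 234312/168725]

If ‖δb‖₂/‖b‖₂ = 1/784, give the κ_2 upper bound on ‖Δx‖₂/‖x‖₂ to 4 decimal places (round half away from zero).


M = AᵀA = [138082477689/1576090000 -2516695272/98505625; -2516695272/98505625 11768343561/1576090000]. tr(M)=119880657/1260872, det(M)=57836025/40347904
char-poly roots: 1521/16 and 38025/2521744
σ_max=√(1521/16)=(39/4), σ_min=√(38025/2521744)=(195/1588) → κ = 79.4000
bound on ‖Δx‖/‖x‖: κ·ε = 79.4000·1/784 = 0.1013

0.1013


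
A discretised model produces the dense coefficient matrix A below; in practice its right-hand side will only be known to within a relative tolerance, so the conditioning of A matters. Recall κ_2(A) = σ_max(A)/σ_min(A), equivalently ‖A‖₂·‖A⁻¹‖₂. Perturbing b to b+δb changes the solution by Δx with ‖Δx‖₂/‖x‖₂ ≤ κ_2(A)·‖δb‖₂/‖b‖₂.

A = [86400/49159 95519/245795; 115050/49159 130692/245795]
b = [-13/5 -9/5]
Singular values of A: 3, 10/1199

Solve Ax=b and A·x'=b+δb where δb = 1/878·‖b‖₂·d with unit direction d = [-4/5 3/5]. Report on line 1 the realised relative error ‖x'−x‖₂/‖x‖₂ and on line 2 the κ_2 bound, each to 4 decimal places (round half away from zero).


0.0036
0.4097

largest singular value 3, smallest 10/1199
condition number: 3 ÷ (10/1199) = 359.7000
perturbation bound = 359.7000·1/878 = 0.4097
solve Ax = b  →  x = [-27.2951 116.7561]
‖b‖₂ = 3.1623 and ‖x‖₂ = 119.9042
re-solving with b+δb shifts x by Δx of norm 0.4318
dividing the unrounded norms, ‖Δx‖/‖x‖ = 0.0036
tightness: 0.0036 against a bound of 0.4097 (unrounded ratio ≈ 0.0088)


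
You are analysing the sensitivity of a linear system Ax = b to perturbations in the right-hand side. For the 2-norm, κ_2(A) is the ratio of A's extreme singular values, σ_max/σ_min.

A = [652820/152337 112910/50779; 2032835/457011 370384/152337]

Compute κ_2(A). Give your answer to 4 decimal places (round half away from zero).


92.7000

AᵀA = [9474415825/248346081 1684088840/82782027; 1684088840/82782027 299550916/27594009]; tr = 42112021/859329, det = 240100/859329
char-poly roots: 49 and 4900/859329
so κ_2 = √(49 / (4900/859329)) = 92.7000


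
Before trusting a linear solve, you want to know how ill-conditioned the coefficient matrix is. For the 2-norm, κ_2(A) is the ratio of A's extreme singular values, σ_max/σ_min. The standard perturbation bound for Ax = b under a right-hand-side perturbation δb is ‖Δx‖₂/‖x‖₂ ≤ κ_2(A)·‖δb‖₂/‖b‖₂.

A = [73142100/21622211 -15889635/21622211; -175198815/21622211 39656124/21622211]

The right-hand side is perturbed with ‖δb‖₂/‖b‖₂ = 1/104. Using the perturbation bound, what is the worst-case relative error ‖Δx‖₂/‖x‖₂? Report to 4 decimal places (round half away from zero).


AᵀA = [213280423490025/2766390583009 -47987616594240/2766390583009; -47987616594240/2766390583009 10799341249329/2766390583009]; tr = 133301466234/1645681489, det = 102515625/1645681489
λ_max, λ_min = (133301466234/1645681489 ± √17768606067868659080256/2708267563237257121)/2 = 81, 1265625/1645681489
σ_max=√81=9, σ_min=√(1265625/1645681489)=(1125/40567) → κ = 324.5360
bound on ‖Δx‖/‖x‖: κ·ε = 324.5360·1/104 = 3.1205

3.1205


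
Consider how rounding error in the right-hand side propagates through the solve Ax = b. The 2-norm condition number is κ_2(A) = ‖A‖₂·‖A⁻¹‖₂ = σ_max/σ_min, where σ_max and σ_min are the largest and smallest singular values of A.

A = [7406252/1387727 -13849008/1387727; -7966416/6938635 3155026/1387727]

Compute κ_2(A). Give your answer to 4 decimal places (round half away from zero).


form AᵀA = [853526472976/28640485225 -320035970016/5728097045; -320035970016/5728097045 120017377540/1145619409] with trace 13335504884/99102025 and determinant 45265984/99102025
λ_max, λ_min = (13335504884/99102025 ± √177817746708475783056/9821211359100625)/2 = 3364/25, 13456/3964081
κ_2(A) = √(λ_max/λ_min) = √((3364/25) / (13456/3964081)) = 199.1000

199.1000


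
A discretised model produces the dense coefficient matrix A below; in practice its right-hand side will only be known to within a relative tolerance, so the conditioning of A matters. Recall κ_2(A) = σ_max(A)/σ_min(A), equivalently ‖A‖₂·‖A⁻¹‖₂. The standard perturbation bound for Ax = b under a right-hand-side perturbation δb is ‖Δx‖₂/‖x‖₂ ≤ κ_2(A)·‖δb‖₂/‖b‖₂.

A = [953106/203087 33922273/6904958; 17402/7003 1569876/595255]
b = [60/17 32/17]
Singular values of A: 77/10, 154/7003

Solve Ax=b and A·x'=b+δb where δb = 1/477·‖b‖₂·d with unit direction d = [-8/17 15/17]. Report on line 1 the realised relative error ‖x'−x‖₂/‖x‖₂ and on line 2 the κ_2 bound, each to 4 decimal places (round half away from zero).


largest singular value 77/10, smallest 154/7003
κ_2(A) = (77/10) / (154/7003) = 350.1500
bound on ‖Δx‖/‖x‖: κ·ε = 350.1500·1/477 = 0.7341
solve Ax = b  →  x = [0.3583 0.3762]
‖b‖₂ = 4.0000 and ‖x‖₂ = 0.5195
Δx = A⁻¹·δb where δb = 1/477·4.0000·d; ‖Δx‖ = 0.3813
dividing the unrounded norms, ‖Δx‖/‖x‖ = 0.7341
realised/bound = 1 exactly: the bound is attained for this b and d

0.7341
0.7341


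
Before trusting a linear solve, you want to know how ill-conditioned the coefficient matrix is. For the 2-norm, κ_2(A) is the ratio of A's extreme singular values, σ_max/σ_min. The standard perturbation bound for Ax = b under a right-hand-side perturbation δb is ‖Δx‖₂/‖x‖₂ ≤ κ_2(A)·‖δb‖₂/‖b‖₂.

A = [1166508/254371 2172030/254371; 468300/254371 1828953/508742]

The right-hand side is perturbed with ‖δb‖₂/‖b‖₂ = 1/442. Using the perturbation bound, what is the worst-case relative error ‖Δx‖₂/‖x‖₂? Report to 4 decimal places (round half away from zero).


M = AᵀA = [9349383456/382867489 17526270510/382867489; 17526270510/382867489 131455185561/1531469956]. tr(M)=584265465/5299204, det(M)=777924/1324801
λ_max, λ_min = (584265465/5299204 ± √341300175544106289/28081563033616)/2 = 441/4, 7056/1324801
σ_max=√(441/4)=(21/2), σ_min=√(7056/1324801)=(84/1151) → κ = 143.8750
κ_2(A)·‖δb‖/‖b‖ = 0.3255

0.3255


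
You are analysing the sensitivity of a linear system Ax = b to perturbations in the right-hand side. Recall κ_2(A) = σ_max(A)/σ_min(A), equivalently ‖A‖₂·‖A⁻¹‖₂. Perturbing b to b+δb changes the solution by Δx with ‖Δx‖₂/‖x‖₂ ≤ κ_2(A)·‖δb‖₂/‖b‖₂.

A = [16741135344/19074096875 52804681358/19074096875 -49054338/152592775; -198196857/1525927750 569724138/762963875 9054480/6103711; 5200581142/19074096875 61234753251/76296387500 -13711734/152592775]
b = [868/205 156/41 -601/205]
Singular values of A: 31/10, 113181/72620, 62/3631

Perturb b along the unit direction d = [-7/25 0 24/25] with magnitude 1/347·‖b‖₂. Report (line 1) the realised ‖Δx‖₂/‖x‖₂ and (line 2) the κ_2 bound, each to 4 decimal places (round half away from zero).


largest singular value 31/10, smallest 62/3631
κ_2(A) = (31/10) / (62/3631) = 181.5500
perturbation bound = 181.5500·1/347 = 0.5232
solve Ax = b  →  x = [-219.4470 65.3495 -49.5446]
‖b‖₂ = 6.4031 and ‖x‖₂ = 234.2695
re-solving with b+δb shifts x by Δx of norm 1.0807
relative error = 0.0046
realised/bound (from unrounded values) ≈ 0.0088

0.0046
0.5232


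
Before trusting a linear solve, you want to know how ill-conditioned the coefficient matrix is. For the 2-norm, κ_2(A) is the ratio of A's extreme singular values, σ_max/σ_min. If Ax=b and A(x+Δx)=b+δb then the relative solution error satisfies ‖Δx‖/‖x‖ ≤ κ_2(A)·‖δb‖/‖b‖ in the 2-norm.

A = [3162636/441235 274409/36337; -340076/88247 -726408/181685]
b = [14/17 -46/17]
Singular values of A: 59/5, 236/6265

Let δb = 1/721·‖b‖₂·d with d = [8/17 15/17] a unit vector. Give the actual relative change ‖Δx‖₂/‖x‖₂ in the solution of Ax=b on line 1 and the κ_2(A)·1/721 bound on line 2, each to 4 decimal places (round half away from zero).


largest singular value 59/5, smallest 236/6265
condition number: (59/5) ÷ (236/6265) = 313.2500
κ_2(A)·‖δb‖/‖b‖ = 0.4345
solve Ax = b  →  x = [38.5637 -36.4933]
2-norm of b is 2.8284; of x, 53.0935
with δb = [0.0018 0.0035], A·Δx = δb → ‖Δx‖ = 0.1041
realised ‖Δx‖/‖x‖ = 0.0020
tightness: 0.0020 against a bound of 0.4345 (unrounded ratio ≈ 0.0045)

0.0020
0.4345


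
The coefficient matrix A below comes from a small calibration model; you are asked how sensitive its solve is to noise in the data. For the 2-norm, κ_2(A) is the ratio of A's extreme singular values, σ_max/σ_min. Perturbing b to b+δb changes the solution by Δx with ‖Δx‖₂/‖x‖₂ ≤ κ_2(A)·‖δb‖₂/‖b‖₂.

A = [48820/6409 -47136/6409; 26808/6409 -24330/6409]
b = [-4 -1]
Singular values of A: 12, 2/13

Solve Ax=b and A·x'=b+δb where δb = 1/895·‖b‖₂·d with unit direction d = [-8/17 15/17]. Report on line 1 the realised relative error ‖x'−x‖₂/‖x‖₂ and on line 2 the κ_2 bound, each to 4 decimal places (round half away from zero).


σ_max = 12, σ_min = 2/13
condition number: 12 ÷ (2/13) = 78.0000
perturbation bound = 78.0000·1/895 = 0.0872
solve Ax = b  →  x = [4.2414 4.9368]
2-norm of b is 4.1231; of x, 6.5085
re-solving with b+δb shifts x by Δx of norm 0.0299
relative error = 0.0046
realised/bound (from unrounded values) ≈ 0.0528

0.0046
0.0872


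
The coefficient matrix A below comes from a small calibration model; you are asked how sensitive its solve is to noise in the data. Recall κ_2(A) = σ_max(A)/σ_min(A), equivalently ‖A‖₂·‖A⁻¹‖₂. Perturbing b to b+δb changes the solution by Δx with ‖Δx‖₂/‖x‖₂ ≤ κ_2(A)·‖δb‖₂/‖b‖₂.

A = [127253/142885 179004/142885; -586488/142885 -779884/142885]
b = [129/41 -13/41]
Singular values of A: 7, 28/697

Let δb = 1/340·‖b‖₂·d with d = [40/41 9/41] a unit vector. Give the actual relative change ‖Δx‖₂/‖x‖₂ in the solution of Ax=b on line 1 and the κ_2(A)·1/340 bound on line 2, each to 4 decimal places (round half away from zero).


0.0031
0.5125

σ_max = 7, σ_min = 28/697
κ = σ_max/σ_min = 7/(28/697) = 174.2500
worst-case relative error ≤ 174.2500 × 1/340 = 0.5125
solve Ax = b  →  x = [-59.6571 44.9214]
‖b‖ = 3.1623, ‖x‖ = 74.6787
Δx = A⁻¹·δb where δb = 1/340·3.1623·d; ‖Δx‖ = 0.2315
dividing the unrounded norms, ‖Δx‖/‖x‖ = 0.0031
so the bound overstates the realised error by a factor of ≈ 165.3084 (computed from the unrounded values)


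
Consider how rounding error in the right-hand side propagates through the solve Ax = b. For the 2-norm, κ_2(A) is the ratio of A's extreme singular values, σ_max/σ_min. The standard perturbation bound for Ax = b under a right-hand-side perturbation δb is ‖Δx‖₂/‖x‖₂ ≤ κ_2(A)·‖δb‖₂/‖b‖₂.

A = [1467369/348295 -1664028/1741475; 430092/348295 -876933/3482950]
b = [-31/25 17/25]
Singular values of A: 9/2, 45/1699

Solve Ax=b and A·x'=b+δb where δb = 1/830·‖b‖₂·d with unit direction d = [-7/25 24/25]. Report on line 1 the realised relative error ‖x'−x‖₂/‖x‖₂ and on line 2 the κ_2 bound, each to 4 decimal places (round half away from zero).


0.0017
0.2047

from the listed singular values, σ₁ = 9/2, σ_n = 45/1699
condition number: (9/2) ÷ (45/1699) = 169.9000
worst-case relative error ≤ 169.9000 × 1/830 = 0.2047
solve Ax = b  →  x = [8.0710 36.8835]
‖b‖₂ = 1.4142 and ‖x‖₂ = 37.7562
Δx = A⁻¹·δb where δb = 1/830·1.4142·d; ‖Δx‖ = 0.0643
realised ‖Δx‖/‖x‖ = 0.0017
tightness: 0.0017 against a bound of 0.2047 (unrounded ratio ≈ 0.0083)


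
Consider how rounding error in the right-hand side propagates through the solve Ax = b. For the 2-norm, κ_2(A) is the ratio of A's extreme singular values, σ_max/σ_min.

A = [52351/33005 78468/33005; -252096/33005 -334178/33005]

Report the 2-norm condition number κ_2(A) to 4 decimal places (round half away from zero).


M = AᵀA = [39436657/648025 52559676/648025; 52559676/648025 70096468/648025]. tr(M)=4381325/25921, det(M)=114244/25921
char-poly roots: 169 and 676/25921
so κ_2 = √(169 / (676/25921)) = 80.5000

80.5000


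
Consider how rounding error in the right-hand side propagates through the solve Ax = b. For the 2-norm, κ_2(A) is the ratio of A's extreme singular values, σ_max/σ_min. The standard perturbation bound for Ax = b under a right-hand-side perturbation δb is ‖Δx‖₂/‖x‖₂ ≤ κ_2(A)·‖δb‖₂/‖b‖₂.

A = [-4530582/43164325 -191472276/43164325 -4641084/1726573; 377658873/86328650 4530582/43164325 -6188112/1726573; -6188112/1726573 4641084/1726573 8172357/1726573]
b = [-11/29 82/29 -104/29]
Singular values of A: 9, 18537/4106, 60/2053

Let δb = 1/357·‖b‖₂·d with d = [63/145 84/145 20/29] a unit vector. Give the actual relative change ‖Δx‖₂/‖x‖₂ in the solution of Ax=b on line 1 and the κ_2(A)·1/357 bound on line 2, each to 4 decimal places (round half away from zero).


largest singular value 9, smallest 60/2053
κ = σ_max/σ_min = 9/(60/2053) = 307.9500
κ_2(A)·‖δb‖/‖b‖ = 0.8626
solve Ax = b  →  x = [-19.3111 15.0370 -23.9195]
‖b‖ = 4.5826, ‖x‖ = 34.2224
re-solving with b+δb shifts x by Δx of norm 0.4392
realised ‖Δx‖/‖x‖ = 0.0128
realised/bound (from unrounded values) ≈ 0.0149

0.0128
0.8626


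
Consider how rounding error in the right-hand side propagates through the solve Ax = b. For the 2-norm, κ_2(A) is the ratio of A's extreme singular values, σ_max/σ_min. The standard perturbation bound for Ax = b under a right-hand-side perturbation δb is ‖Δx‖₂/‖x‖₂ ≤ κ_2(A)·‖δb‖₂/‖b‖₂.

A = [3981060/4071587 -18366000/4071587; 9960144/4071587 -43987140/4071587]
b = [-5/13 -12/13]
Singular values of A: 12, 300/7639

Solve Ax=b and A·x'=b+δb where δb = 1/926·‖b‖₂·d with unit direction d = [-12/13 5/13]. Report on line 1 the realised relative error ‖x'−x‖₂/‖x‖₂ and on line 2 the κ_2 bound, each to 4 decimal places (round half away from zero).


0.3300
0.3300

from the listed singular values, σ₁ = 12, σ_n = 300/7639
condition number: 12 ÷ (300/7639) = 305.5600
κ_2(A)·‖δb‖/‖b‖ = 0.3300
solve Ax = b  →  x = [-0.0183 0.0813]
2-norm of b is 1.0000; of x, 0.0833
with δb = [-0.0010 0.0004], A·Δx = δb → ‖Δx‖ = 0.0275
realised ‖Δx‖/‖x‖ = 0.3300
so the bound is sharp here: realised error equals the bound


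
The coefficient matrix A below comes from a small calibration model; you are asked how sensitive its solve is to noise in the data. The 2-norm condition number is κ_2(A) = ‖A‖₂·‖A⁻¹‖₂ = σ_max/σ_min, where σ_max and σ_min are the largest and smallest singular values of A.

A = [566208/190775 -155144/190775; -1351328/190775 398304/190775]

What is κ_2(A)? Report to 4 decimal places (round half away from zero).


146.7500

AᵀA = [12702241792/215355625 -3704633856/215355625; -3704633856/215355625 1081158208/215355625]; tr = 22053440/344569, det = 65536/344569
eigenvalues of AᵀA: λ = (tr ± √(tr²−4·det))/2 = 64, 1024/344569
κ = σ_max/σ_min = 8/(32/587) = 146.7500


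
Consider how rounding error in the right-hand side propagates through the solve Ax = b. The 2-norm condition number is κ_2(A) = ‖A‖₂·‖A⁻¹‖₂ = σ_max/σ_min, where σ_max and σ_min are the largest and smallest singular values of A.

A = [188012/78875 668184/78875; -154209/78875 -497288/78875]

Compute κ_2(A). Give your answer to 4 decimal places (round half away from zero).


AᵀA = [2365157113/248850625 8092515816/248850625; 8092515816/248850625 27750608512/248850625]; tr = 48185225/398161, det = 937024/398161
eigenvalues of AᵀA: λ = (tr ± √(tr²−4·det))/2 = 121, 7744/398161
σ_max=√121=11, σ_min=√(7744/398161)=(88/631) → κ = 78.8750

78.8750


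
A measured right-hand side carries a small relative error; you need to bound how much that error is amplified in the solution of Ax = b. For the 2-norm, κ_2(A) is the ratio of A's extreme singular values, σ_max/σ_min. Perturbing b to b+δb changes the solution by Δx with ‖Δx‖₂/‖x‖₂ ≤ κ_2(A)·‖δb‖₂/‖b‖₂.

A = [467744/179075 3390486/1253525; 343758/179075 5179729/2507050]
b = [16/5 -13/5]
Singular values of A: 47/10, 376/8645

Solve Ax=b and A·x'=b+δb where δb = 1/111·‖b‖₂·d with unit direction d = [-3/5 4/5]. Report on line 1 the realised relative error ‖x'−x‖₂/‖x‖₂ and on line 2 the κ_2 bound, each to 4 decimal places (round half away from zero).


0.0093
0.9735

σ_max = 47/10, σ_min = 376/8645
κ = σ_max/σ_min = (47/10)/(376/8645) = 108.0625
perturbation bound = 108.0625·1/111 = 0.9735
solve Ax = b  →  x = [66.7443 -63.2722]
2-norm of b is 4.1231; of x, 91.9683
δb = ε·‖b‖·d = [-0.0223 0.0297]; solving A·Δx = δb gives ‖Δx‖ = 0.8540
realised ‖Δx‖/‖x‖ = 0.0093
tightness: 0.0093 against a bound of 0.9735 (unrounded ratio ≈ 0.0095)


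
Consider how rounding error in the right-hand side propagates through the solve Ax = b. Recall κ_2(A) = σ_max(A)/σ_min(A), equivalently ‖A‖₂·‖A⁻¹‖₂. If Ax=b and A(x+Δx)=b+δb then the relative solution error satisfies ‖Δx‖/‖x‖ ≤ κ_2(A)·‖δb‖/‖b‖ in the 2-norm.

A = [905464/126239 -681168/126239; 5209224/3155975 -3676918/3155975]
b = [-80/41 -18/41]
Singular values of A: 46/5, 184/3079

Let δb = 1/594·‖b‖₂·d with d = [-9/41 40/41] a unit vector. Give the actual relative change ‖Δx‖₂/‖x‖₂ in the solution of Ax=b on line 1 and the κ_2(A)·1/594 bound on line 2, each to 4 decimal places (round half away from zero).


from the listed singular values, σ₁ = 46/5, σ_n = 184/3079
condition number: (46/5) ÷ (184/3079) = 153.9500
bound on ‖Δx‖/‖x‖: κ·ε = 153.9500·1/594 = 0.2592
solve Ax = b  →  x = [-0.1739 0.1304]
‖b‖₂ = 2.0000 and ‖x‖₂ = 0.2174
δb = ε·‖b‖·d = [-0.0007 0.0033]; solving A·Δx = δb gives ‖Δx‖ = 0.0563
relative error = 0.2592
so the bound is sharp here: realised error equals the bound

0.2592
0.2592


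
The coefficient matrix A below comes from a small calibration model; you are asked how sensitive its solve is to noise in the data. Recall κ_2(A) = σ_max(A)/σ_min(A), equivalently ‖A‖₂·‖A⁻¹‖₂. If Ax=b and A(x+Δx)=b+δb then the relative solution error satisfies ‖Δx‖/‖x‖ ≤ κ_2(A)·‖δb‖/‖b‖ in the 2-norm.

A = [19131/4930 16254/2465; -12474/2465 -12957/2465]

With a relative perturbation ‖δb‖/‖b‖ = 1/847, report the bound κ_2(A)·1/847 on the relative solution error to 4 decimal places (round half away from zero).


0.0100

AᵀA = [235053/5780 75411/1445; 75411/1445 102753/1445]; tr = 129213/1156, det = 194481/1156
char-poly roots: 441/4 and 441/289
κ = σ_max/σ_min = (21/2)/(21/17) = 8.5000
bound on ‖Δx‖/‖x‖: κ·ε = 8.5000·1/847 = 0.0100


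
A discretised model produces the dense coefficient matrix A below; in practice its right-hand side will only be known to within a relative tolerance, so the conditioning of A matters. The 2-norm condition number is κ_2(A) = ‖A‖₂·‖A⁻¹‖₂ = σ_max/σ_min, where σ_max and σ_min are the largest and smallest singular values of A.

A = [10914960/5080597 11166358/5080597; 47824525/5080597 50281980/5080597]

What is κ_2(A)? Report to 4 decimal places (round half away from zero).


341.8400

form AᵀA = [1431482179225/15355422889 1503029244780/15355422889; 1503029244780/15355422889 1578206462644/15355422889] with trace 3578702309/18258529 and determinant 6002500/18258529
λ_max, λ_min = (3578702309/18258529 ± √12806671829160641481/333373881243841)/2 = 196, 30625/18258529
σ_max=√196=14, σ_min=√(30625/18258529)=(175/4273) → κ = 341.8400


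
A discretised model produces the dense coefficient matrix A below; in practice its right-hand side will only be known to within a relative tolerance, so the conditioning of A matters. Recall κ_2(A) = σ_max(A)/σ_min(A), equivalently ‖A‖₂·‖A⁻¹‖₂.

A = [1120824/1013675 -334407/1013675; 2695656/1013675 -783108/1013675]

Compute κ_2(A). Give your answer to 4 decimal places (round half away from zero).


389.8750

form AᵀA = [50430814848/6080100625 -14708882664/6080100625; -14708882664/6080100625 4290450777/6080100625] with trace 87554025/9728161 and determinant 5184/9728161
solving λ² − 87554025/9728161·λ + 5184/9728161 = 0 gives λ = 9, 576/9728161
κ = σ_max/σ_min = 3/(24/3119) = 389.8750


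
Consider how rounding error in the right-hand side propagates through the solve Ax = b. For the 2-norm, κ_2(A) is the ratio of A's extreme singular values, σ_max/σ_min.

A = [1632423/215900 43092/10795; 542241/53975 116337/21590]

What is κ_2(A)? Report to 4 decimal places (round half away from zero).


317.5000

AᵀA = [294768387369/1864512400 3930195087/46612810; 3930195087/46612810 838479177/18645124]; tr = 1310091021/6451600, det = 10556001/25806400
λ_max, λ_min = (1310091021/6451600 ± √1716270380208770841/41623142560000)/2 = 3249/16, 3249/1612900
κ = σ_max/σ_min = (57/4)/(57/1270) = 317.5000


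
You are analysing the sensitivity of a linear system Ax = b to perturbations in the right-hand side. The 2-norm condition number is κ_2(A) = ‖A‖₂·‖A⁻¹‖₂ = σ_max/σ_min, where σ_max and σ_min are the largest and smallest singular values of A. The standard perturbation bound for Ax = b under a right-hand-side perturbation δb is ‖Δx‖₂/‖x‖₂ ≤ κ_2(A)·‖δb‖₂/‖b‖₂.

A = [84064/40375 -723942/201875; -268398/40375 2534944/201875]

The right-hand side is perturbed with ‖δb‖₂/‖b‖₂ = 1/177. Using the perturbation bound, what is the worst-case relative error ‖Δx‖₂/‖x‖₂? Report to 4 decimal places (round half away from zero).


0.5367

form AᵀA = [126566788/2608225 -1185970176/13041125; -1185970176/13041125 11120052964/65205625] with trace 49426376/225625 and determinant 29986576/5640625
solving λ² − 49426376/225625·λ + 29986576/5640625 = 0 gives λ = 5476/25, 5476/225625
κ = σ_max/σ_min = (74/5)/(74/475) = 95.0000
worst-case relative error ≤ 95.0000 × 1/177 = 0.5367


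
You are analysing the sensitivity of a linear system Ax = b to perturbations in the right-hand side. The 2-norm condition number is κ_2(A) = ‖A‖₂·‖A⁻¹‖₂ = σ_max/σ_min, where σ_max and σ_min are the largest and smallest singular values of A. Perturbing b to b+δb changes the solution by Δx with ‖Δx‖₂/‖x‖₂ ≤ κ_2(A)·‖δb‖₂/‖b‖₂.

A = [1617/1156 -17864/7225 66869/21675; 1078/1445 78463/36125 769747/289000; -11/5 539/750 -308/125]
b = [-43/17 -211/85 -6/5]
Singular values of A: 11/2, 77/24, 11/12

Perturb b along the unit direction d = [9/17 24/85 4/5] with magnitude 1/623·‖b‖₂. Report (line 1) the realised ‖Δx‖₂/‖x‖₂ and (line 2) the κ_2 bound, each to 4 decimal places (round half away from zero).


from the listed singular values, σ₁ = 11/2, σ_n = 11/12
κ_2(A) = (11/2) / (11/12) = 6.0000
perturbation bound = 6.0000·1/623 = 0.0096
solve Ax = b  →  x = [2.7166 0.2218 -1.8738]
‖b‖₂ = 3.7417 and ‖x‖₂ = 3.3076
δb = ε·‖b‖·d = [0.0032 0.0017 0.0048]; solving A·Δx = δb gives ‖Δx‖ = 0.0066
dividing the unrounded norms, ‖Δx‖/‖x‖ = 0.0020
tightness: 0.0020 against a bound of 0.0096 (unrounded ratio ≈ 0.2057)

0.0020
0.0096


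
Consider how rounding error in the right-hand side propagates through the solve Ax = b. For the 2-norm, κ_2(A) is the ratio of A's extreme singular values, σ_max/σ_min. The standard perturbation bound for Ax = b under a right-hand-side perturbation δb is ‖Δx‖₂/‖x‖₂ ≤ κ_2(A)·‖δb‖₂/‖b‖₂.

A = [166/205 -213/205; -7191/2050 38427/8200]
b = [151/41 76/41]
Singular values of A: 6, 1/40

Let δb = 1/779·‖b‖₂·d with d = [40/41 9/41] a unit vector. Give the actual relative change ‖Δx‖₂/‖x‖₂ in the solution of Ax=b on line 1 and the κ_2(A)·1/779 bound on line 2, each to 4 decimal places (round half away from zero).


0.0013
0.3081

from the listed singular values, σ₁ = 6, σ_n = 1/40
condition number: 6 ÷ (1/40) = 240.0000
perturbation bound = 240.0000·1/779 = 0.3081
solve Ax = b  →  x = [127.9000 96.1333]
‖b‖ = 4.1231, ‖x‖ = 160.0001
δb = ε·‖b‖·d = [0.0052 0.0012]; solving A·Δx = δb gives ‖Δx‖ = 0.2117
dividing the unrounded norms, ‖Δx‖/‖x‖ = 0.0013
realised/bound (from unrounded values) ≈ 0.0043


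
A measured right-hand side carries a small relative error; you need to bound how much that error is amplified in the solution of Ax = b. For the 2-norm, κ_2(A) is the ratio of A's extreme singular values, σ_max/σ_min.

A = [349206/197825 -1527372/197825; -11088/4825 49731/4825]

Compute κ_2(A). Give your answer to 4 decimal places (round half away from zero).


M = AᵀA = [13144530564/1565389225 -2336479992/62615569; -2336479992/62615569 259610718609/1565389225]. tr(M)=162257733/931225, det(M)=4743684/23280625
λ_max, λ_min = (162257733/931225 ± √1053074605134321/34687200025)/2 = 4356/25, 1089/931225
so κ_2 = √((4356/25) / (1089/931225)) = 386.0000

386.0000
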